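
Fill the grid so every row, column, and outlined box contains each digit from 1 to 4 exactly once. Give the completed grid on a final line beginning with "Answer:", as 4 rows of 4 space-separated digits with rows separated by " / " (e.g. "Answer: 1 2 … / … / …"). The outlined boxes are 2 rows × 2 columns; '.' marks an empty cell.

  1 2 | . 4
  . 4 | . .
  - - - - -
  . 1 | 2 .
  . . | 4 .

Step 1. [r2c1∈{3}] nothing but 3 survives at r2c1 ⇒ r2c1=3.
Step 2. [r4c4∈{1,3}] across row 4, 1 lands solely at r4c4 ⇒ r4c4=1.
Step 3. [r3c1∈{4}] r3c1's peers cover all but 4, so r3c1=4.
Step 4. [r1c3∈{3}] r1c3's peers cover all but 3. So r1c3=3.
Step 5. [r2c3∈{1}] r2c3 is down to just 1. So r2c3=1.
Step 6. [r4c1∈{2}] r4c1's peers cover all but 2 ⇒ r4c1=2.
Step 7. [r2c4∈{2}] nothing but 2 survives at r2c4, so r2c4=2.
Step 8. [r4c2∈{3}] r4c2's peers cover all but 3, so r4c2=3.
Step 9. [r3c4∈{3}] r3c4's peers cover all but 3. So r3c4=3.

Answer: 1 2 3 4 / 3 4 1 2 / 4 1 2 3 / 2 3 4 1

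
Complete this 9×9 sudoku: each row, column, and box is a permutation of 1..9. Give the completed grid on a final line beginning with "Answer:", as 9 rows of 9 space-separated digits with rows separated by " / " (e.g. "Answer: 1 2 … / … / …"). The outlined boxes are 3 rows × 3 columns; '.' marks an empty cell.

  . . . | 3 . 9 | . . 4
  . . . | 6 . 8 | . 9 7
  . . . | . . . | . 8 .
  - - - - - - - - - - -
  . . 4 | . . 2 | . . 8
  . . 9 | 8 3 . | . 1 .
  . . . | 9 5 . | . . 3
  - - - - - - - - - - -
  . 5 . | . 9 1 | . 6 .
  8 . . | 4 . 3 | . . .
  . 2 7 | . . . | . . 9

Step 1. [r3c1∈{1,2,3,4,5,6,7,9}] 9 has one home in col 1: r3c1, so r3c1=9.
Step 2. [r7c9∈{2}] r7c9 has the single candidate 2 ⇒ r7c9=2.
Step 3. [r3c4∈{1,2,5,7}] 2 has one home in col 4: r3c4. So r3c4=2.
Step 4. [r3c6∈{4,5,7}] box 2 places 5 nowhere but r3c6 ⇒ r3c6=5.
Step 5. [r9c8∈{3,4,5}] 3 has one home in col 8: r9c8 ⇒ r9c8=3.
Step 6. [r6c8∈{2,4,7}] r6c8 is the only open cell in col 8 admitting 4, so r6c8=4.
Step 7. [r1c8∈{2,5}] 2 has one home in col 8: r1c8. So r1c8=2.
Step 8. [r9c6∈{6}] r9c6's peers cover all but 6 ⇒ r9c6=6.
Step 9. [r6c6∈{7}] r6c6's peers cover all but 7, so r6c6=7.
Step 10. [r4c5∈{1,6}] r4c5 is the only open cell in col 5 admitting 6 ⇒ r4c5=6.
Step 11. [r7c7∈{4,7,8}] across row 7, 8 lands solely at r7c7 ⇒ r7c7=8.
Step 12. [r9c7∈{1,4,5}] in col 7, 4 fits only at r9c7. So r9c7=4.
Step 13. [r9c1∈{1}] r9c1 is down to just 1, so r9c1=1.
Step 14. [r8c3∈{6}] r8c3's peers cover all but 6. So r8c3=6.
Step 15. [r7c3∈{3}] r7c3's peers cover all but 3, so r7c3=3.
Step 16. [r3c3∈{1}] r3c3's peers cover all but 1. So r3c3=1.
Step 17. [r3c9∈{6}] r3c9 has the single candidate 6, so r3c9=6.
Step 18. [r5c9∈{5}] r5c9 is down to just 5, so r5c9=5.
Step 19. [r4c8∈{7}] r4c8 has the single candidate 7 ⇒ r4c8=7.
Step 20. [r4c1∈{3,5}] in row 4, 5 fits only at r4c1 ⇒ r4c1=5.
Step 21. [r2c1∈{2,3,4}] r2c1 is the only open cell in col 1 admitting 3 ⇒ r2c1=3.
Step 22. [r6c2∈{1,6,8}] 1 has one home in row 6: r6c2, so r6c2=1.
Step 23. [r1c2∈{6,7,8}] col 2 places 8 nowhere but r1c2. So r1c2=8.
Step 24. [r5c2∈{6,7}] col 2 places 6 nowhere but r5c2 ⇒ r5c2=6.
Step 25. [r6c1∈{2}] r6c1's peers cover all but 2 ⇒ r6c1=2.
Step 26. [r8c7∈{1,5,7}] r8c7 is the only open cell in col 7 admitting 7, so r8c7=7.
Step 27. [r3c2∈{4,7}] across col 2, 7 lands solely at r3c2, so r3c2=7.
Step 28. [r1c3∈{5}] nothing but 5 survives at r1c3. So r1c3=5.
Step 29. [r1c7∈{1}] only 1 remains possible at r1c7, so r1c7=1.
Step 30. [r3c5∈{4}] r3c5 has the single candidate 4. So r3c5=4.
Step 31. [r8c8∈{5}] r8c8 has the single candidate 5, so r8c8=5.
Step 32. [r2c5∈{1}] r2c5's peers cover all but 1 ⇒ r2c5=1.
Step 33. [r9c4∈{5}] only 5 remains possible at r9c4 ⇒ r9c4=5.
Step 34. [r8c9∈{1}] only 1 remains possible at r8c9. So r8c9=1.
Step 35. [r9c5∈{8}] r9c5 is down to just 8 ⇒ r9c5=8.
Step 36. [r7c4∈{7}] r7c4 has the single candidate 7, so r7c4=7.
Step 37. [r5c7∈{2}] r5c7 has the single candidate 2, so r5c7=2.
Step 38. [r6c7∈{6}] nothing but 6 survives at r6c7, so r6c7=6.
Step 39. [r6c3∈{8}] r6c3 has the single candidate 8, so r6c3=8.
Step 40. [r2c2∈{4}] r2c2 has the single candidate 4 ⇒ r2c2=4.
Step 41. [r8c5∈{2}] r8c5 is down to just 2. So r8c5=2.
Step 42. [r4c4∈{1}] nothing but 1 survives at r4c4 ⇒ r4c4=1.
Step 43. [r5c1∈{7}] only 7 remains possible at r5c1, so r5c1=7.
Step 44. [r1c1∈{6}] nothing but 6 survives at r1c1, so r1c1=6.
Step 45. [r2c7∈{5}] r2c7 is down to just 5, so r2c7=5.
Step 46. [r3c7∈{3}] r3c7 is down to just 3. So r3c7=3.
Step 47. [r8c2∈{9}] only 9 remains possible at r8c2. So r8c2=9.
Step 48. [r2c3∈{2}] nothing but 2 survives at r2c3, so r2c3=2.
Step 49. [r7c1∈{4}] only 4 remains possible at r7c1, so r7c1=4.
Step 50. [r5c6∈{4}] nothing but 4 survives at r5c6 ⇒ r5c6=4.
Step 51. [r4c7∈{9}] only 9 remains possible at r4c7, so r4c7=9.
Step 52. [r1c5∈{7}] r1c5's peers cover all but 7 ⇒ r1c5=7.
Step 53. [r4c2∈{3}] only 3 remains possible at r4c2, so r4c2=3.

Answer: 6 8 5 3 7 9 1 2 4 / 3 4 2 6 1 8 5 9 7 / 9 7 1 2 4 5 3 8 6 / 5 3 4 1 6 2 9 7 8 / 7 6 9 8 3 4 2 1 5 / 2 1 8 9 5 7 6 4 3 / 4 5 3 7 9 1 8 6 2 / 8 9 6 4 2 3 7 5 1 / 1 2 7 5 8 6 4 3 9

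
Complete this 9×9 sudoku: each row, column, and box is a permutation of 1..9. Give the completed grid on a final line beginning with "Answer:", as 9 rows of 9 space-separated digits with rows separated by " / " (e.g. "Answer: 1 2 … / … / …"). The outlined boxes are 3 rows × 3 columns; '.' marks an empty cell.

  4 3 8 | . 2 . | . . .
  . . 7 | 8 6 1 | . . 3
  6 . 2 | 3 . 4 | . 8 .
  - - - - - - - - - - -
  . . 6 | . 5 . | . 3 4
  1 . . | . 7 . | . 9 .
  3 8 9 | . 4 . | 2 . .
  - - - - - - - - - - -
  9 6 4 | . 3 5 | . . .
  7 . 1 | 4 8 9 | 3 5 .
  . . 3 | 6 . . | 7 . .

Step 1. [r9c6∈{2}] nothing but 2 survives at r9c6, so r9c6=2.
Step 2. [r6c9∈{1,5,6,7}] r6c9 is the only open cell in row 6 admitting 5, so r6c9=5.
Step 3. [r3c9∈{1,7,9}] r3c9 is the only open cell in row 3 admitting 7 ⇒ r3c9=7.
Step 4. [r9c2∈{5}] r9c2 is down to just 5. So r9c2=5.
Step 5. [r3c7∈{1,5,9}] row 3 places 5 nowhere but r3c7. So r3c7=5.
Step 6. [r4c4∈{1,2,9}] across row 4, 9 lands solely at r4c4. So r4c4=9.
Step 7. [r4c7∈{1,8}] in row 4, 1 fits only at r4c7, so r4c7=1.
Step 8. [r7c7∈{8}] only 8 remains possible at r7c7, so r7c7=8.
Step 9. [r5c7∈{6}] r5c7 is down to just 6 ⇒ r5c7=6.
Step 10. [r9c5∈{1}] r9c5 is down to just 1, so r9c5=1.
Step 11. [r8c2∈{2}] r8c2 is down to just 2 ⇒ r8c2=2.
Step 12. [r1c7∈{9}] r1c7's peers cover all but 9 ⇒ r1c7=9.
Step 13. [r7c9∈{1,2}] r7c9 is the only open cell in col 9 admitting 2, so r7c9=2.
Step 14. [r1c9∈{1,6}] in col 9, 1 fits only at r1c9. So r1c9=1.
Step 15. [r2c2∈{9}] r2c2 has the single candidate 9, so r2c2=9.
Step 16. [r2c8∈{2,4}] across row 2, 2 lands solely at r2c8, so r2c8=2.
Step 17. [r1c6∈{7}] only 7 remains possible at r1c6, so r1c6=7.
Step 18. [r5c6∈{3,8}] row 5 places 3 nowhere but r5c6, so r5c6=3.
Step 19. [r2c1∈{5}] only 5 remains possible at r2c1. So r2c1=5.
Step 20. [r4c1∈{2}] r4c1 is down to just 2. So r4c1=2.
Step 21. [r7c8∈{1}] r7c8 is down to just 1. So r7c8=1.
Step 22. [r2c7∈{4}] nothing but 4 survives at r2c7, so r2c7=4.
Step 23. [r8c9∈{6}] r8c9 has the single candidate 6, so r8c9=6.
Step 24. [r9c1∈{8}] nothing but 8 survives at r9c1 ⇒ r9c1=8.
Step 25. [r1c4∈{5}] r1c4 is down to just 5 ⇒ r1c4=5.
Step 26. [r7c4∈{7}] nothing but 7 survives at r7c4 ⇒ r7c4=7.
Step 27. [r4c6∈{8}] r4c6's peers cover all but 8, so r4c6=8.
Step 28. [r4c2∈{7}] r4c2 is down to just 7. So r4c2=7.
Step 29. [r9c9∈{9}] r9c9 has the single candidate 9, so r9c9=9.
Step 30. [r5c9∈{8}] r5c9 is down to just 8. So r5c9=8.
Step 31. [r1c8∈{6}] only 6 remains possible at r1c8. So r1c8=6.
Step 32. [r6c6∈{6}] r6c6 is down to just 6 ⇒ r6c6=6.
Step 33. [r5c4∈{2}] only 2 remains possible at r5c4 ⇒ r5c4=2.
Step 34. [r5c3∈{5}] only 5 remains possible at r5c3 ⇒ r5c3=5.
Step 35. [r6c4∈{1}] r6c4's peers cover all but 1 ⇒ r6c4=1.
Step 36. [r9c8∈{4}] r9c8's peers cover all but 4, so r9c8=4.
Step 37. [r6c8∈{7}] nothing but 7 survives at r6c8, so r6c8=7.
Step 38. [r3c2∈{1}] nothing but 1 survives at r3c2. So r3c2=1.
Step 39. [r3c5∈{9}] nothing but 9 survives at r3c5, so r3c5=9.
Step 40. [r5c2∈{4}] nothing but 4 survives at r5c2. So r5c2=4.

Answer: 4 3 8 5 2 7 9 6 1 / 5 9 7 8 6 1 4 2 3 / 6 1 2 3 9 4 5 8 7 / 2 7 6 9 5 8 1 3 4 / 1 4 5 2 7 3 6 9 8 / 3 8 9 1 4 6 2 7 5 / 9 6 4 7 3 5 8 1 2 / 7 2 1 4 8 9 3 5 6 / 8 5 3 6 1 2 7 4 9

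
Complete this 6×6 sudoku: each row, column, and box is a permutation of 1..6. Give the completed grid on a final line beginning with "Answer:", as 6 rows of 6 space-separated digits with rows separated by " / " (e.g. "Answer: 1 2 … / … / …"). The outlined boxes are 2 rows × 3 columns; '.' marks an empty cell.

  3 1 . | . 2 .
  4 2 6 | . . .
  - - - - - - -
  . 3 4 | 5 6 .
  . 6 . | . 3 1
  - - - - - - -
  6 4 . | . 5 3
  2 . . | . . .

Step 1. [r6c5∈{1,4}] r6c5 is the only open cell in col 5 admitting 4, so r6c5=4.
Step 2. [r1c6∈{4,5,6}] 4 has one home in col 6: r1c6 ⇒ r1c6=4.
Step 3. [r4c3∈{2,5}] r4c3 is the only open cell in col 3 admitting 2 ⇒ r4c3=2.
Step 4. [r5c3∈{1}] r5c3 is down to just 1 ⇒ r5c3=1.
Step 5. [r6c4∈{1,6}] across row 6, 1 lands solely at r6c4. So r6c4=1.
Step 6. [r1c3∈{5}] r1c3's peers cover all but 5. So r1c3=5.
Step 7. [r4c4∈{4}] r4c4's peers cover all but 4 ⇒ r4c4=4.
Step 8. [r3c6∈{2}] r3c6 has the single candidate 2 ⇒ r3c6=2.
Step 9. [r4c1∈{5}] r4c1's peers cover all but 5. So r4c1=5.
Step 10. [r2c6∈{5}] r2c6 has the single candidate 5. So r2c6=5.
Step 11. [r5c4∈{2}] nothing but 2 survives at r5c4 ⇒ r5c4=2.
Step 12. [r1c4∈{6}] r1c4's peers cover all but 6. So r1c4=6.
Step 13. [r6c3∈{3}] r6c3 is down to just 3. So r6c3=3.
Step 14. [r6c6∈{6}] r6c6's peers cover all but 6. So r6c6=6.
Step 15. [r2c5∈{1}] r2c5's peers cover all but 1, so r2c5=1.
Step 16. [r2c4∈{3}] r2c4 has the single candidate 3. So r2c4=3.
Step 17. [r3c1∈{1}] r3c1 has the single candidate 1. So r3c1=1.
Step 18. [r6c2∈{5}] r6c2 has the single candidate 5 ⇒ r6c2=5.

Answer: 3 1 5 6 2 4 / 4 2 6 3 1 5 / 1 3 4 5 6 2 / 5 6 2 4 3 1 / 6 4 1 2 5 3 / 2 5 3 1 4 6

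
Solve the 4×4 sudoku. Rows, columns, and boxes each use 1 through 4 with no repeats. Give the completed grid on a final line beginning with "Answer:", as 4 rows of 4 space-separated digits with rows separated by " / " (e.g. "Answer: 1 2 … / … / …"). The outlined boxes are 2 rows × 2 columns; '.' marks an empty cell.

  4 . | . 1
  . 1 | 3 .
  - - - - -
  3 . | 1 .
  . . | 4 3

Step 1. [r4c2∈{2}] nothing but 2 survives at r4c2. So r4c2=2.
Step 2. [r2c4∈{2,4}] across row 2, 4 lands solely at r2c4 ⇒ r2c4=4.
Step 3. [r2c1∈{2}] r2c1 is down to just 2. So r2c1=2.
Step 4. [r1c3∈{2}] r1c3's peers cover all but 2, so r1c3=2.
Step 5. [r4c1∈{1}] r4c1 has the single candidate 1. So r4c1=1.
Step 6. [r3c4∈{2}] r3c4's peers cover all but 2. So r3c4=2.
Step 7. [r1c2∈{3}] r1c2 has the single candidate 3. So r1c2=3.
Step 8. [r3c2∈{4}] r3c2 has the single candidate 4 ⇒ r3c2=4.

Answer: 4 3 2 1 / 2 1 3 4 / 3 4 1 2 / 1 2 4 3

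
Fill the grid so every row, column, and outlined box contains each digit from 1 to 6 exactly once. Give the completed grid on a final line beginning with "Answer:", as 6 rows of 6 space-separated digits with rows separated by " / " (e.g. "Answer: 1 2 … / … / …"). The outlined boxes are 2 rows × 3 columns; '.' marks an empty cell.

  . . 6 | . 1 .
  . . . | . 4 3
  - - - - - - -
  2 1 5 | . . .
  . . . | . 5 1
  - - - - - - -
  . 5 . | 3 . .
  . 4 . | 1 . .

Step 1. [r4c4∈{2,4,6}] across row 4, 2 lands solely at r4c4. So r4c4=2.
Step 2. [r1c6∈{2,5}] box 2 places 2 nowhere but r1c6 ⇒ r1c6=2.
Step 3. [r1c1∈{3,4,5}] r1c1 is the only open cell in row 1 admitting 4. So r1c1=4.
Step 4. [r2c4∈{5,6}] r2c4 is the only open cell in row 2 admitting 6 ⇒ r2c4=6.
Step 5. [r4c2∈{3,6}] col 2 places 6 nowhere but r4c2 ⇒ r4c2=6.
Step 6. [r5c6∈{4,6}] 4 has one home in row 5: r5c6. So r5c6=4.
Step 7. [r3c6∈{6}] r3c6's peers cover all but 6 ⇒ r3c6=6.
Step 8. [r4c1∈{3}] nothing but 3 survives at r4c1, so r4c1=3.
Step 9. [r6c1∈{6}] r6c1 has the single candidate 6. So r6c1=6.
Step 10. [r6c5∈{2}] nothing but 2 survives at r6c5 ⇒ r6c5=2.
Step 11. [r5c3∈{1,2}] across row 5, 2 lands solely at r5c3. So r5c3=2.
Step 12. [r5c1∈{1}] nothing but 1 survives at r5c1, so r5c1=1.
Step 13. [r3c5∈{3}] r3c5 is down to just 3, so r3c5=3.
Step 14. [r6c6∈{5}] nothing but 5 survives at r6c6 ⇒ r6c6=5.
Step 15. [r1c2∈{3}] r1c2 has the single candidate 3, so r1c2=3.
Step 16. [r2c2∈{2}] only 2 remains possible at r2c2 ⇒ r2c2=2.
Step 17. [r6c3∈{3}] only 3 remains possible at r6c3, so r6c3=3.
Step 18. [r1c4∈{5}] r1c4 is down to just 5, so r1c4=5.
Step 19. [r2c3∈{1}] r2c3's peers cover all but 1 ⇒ r2c3=1.
Step 20. [r4c3∈{4}] nothing but 4 survives at r4c3. So r4c3=4.
Step 21. [r3c4∈{4}] nothing but 4 survives at r3c4 ⇒ r3c4=4.
Step 22. [r5c5∈{6}] nothing but 6 survives at r5c5. So r5c5=6.
Step 23. [r2c1∈{5}] r2c1 is down to just 5. So r2c1=5.

Answer: 4 3 6 5 1 2 / 5 2 1 6 4 3 / 2 1 5 4 3 6 / 3 6 4 2 5 1 / 1 5 2 3 6 4 / 6 4 3 1 2 5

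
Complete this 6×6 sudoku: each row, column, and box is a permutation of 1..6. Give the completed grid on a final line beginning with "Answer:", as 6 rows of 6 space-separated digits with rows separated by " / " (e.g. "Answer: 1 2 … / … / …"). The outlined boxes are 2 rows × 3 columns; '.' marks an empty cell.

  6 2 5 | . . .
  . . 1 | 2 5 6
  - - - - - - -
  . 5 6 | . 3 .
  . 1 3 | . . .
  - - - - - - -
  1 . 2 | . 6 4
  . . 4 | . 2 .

Step 1. [r4c5∈{4}] only 4 remains possible at r4c5. So r4c5=4.
Step 2. [r5c2∈{3}] only 3 remains possible at r5c2 ⇒ r5c2=3.
Step 3. [r5c4∈{5}] nothing but 5 survives at r5c4 ⇒ r5c4=5.
Step 4. [r3c4∈{1}] r3c4's peers cover all but 1, so r3c4=1.
Step 5. [r6c6∈{1,3}] row 6 places 1 nowhere but r6c6 ⇒ r6c6=1.
Step 6. [r3c6∈{2}] nothing but 2 survives at r3c6, so r3c6=2.
Step 7. [r1c4∈{3,4}] r1c4 is the only open cell in row 1 admitting 4, so r1c4=4.
Step 8. [r3c1∈{4}] r3c1 has the single candidate 4. So r3c1=4.
Step 9. [r4c6∈{5}] only 5 remains possible at r4c6, so r4c6=5.
Step 10. [r1c5∈{1}] only 1 remains possible at r1c5 ⇒ r1c5=1.
Step 11. [r1c6∈{3}] r1c6 has the single candidate 3. So r1c6=3.
Step 12. [r2c2∈{4}] nothing but 4 survives at r2c2. So r2c2=4.
Step 13. [r6c4∈{3}] r6c4's peers cover all but 3 ⇒ r6c4=3.
Step 14. [r2c1∈{3}] only 3 remains possible at r2c1 ⇒ r2c1=3.
Step 15. [r6c2∈{6}] r6c2's peers cover all but 6. So r6c2=6.
Step 16. [r4c1∈{2}] r4c1's peers cover all but 2, so r4c1=2.
Step 17. [r4c4∈{6}] r4c4 is down to just 6, so r4c4=6.
Step 18. [r6c1∈{5}] r6c1 has the single candidate 5 ⇒ r6c1=5.

Answer: 6 2 5 4 1 3 / 3 4 1 2 5 6 / 4 5 6 1 3 2 / 2 1 3 6 4 5 / 1 3 2 5 6 4 / 5 6 4 3 2 1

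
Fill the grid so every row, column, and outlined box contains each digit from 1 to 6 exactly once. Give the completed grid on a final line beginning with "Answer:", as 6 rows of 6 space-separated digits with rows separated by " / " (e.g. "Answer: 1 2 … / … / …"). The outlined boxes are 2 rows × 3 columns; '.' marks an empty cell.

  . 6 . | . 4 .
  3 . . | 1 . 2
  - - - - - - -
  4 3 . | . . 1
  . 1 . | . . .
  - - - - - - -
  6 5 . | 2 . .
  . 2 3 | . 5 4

Step 1. [r4c6∈{3,5,6}] in col 6, 6 fits only at r4c6 ⇒ r4c6=6.
Step 2. [r2c3∈{4,5}] 5 has one home in row 2: r2c3, so r2c3=5.
Step 3. [r4c3∈{2}] r4c3 has the single candidate 2, so r4c3=2.
Step 4. [r4c5∈{3}] r4c5's peers cover all but 3, so r4c5=3.
Step 5. [r1c6∈{3,5}] 5 has one home in col 6: r1c6. So r1c6=5.
Step 6. [r6c1∈{1}] only 1 remains possible at r6c1. So r6c1=1.
Step 7. [r4c4∈{4,5}] row 4 places 4 nowhere but r4c4. So r4c4=4.
Step 8. [r3c5∈{2}] only 2 remains possible at r3c5 ⇒ r3c5=2.
Step 9. [r3c3∈{6}] r3c3 has the single candidate 6, so r3c3=6.
Step 10. [r2c2∈{4}] r2c2 is down to just 4 ⇒ r2c2=4.
Step 11. [r1c1∈{2}] r1c1 is down to just 2 ⇒ r1c1=2.
Step 12. [r1c3∈{1}] r1c3 has the single candidate 1 ⇒ r1c3=1.
Step 13. [r6c4∈{6}] only 6 remains possible at r6c4 ⇒ r6c4=6.
Step 14. [r2c5∈{6}] r2c5 is down to just 6. So r2c5=6.
Step 15. [r5c3∈{4}] nothing but 4 survives at r5c3, so r5c3=4.
Step 16. [r3c4∈{5}] nothing but 5 survives at r3c4. So r3c4=5.
Step 17. [r5c6∈{3}] r5c6's peers cover all but 3 ⇒ r5c6=3.
Step 18. [r1c4∈{3}] r1c4's peers cover all but 3, so r1c4=3.
Step 19. [r5c5∈{1}] r5c5 is down to just 1. So r5c5=1.
Step 20. [r4c1∈{5}] r4c1 has the single candidate 5 ⇒ r4c1=5.

Answer: 2 6 1 3 4 5 / 3 4 5 1 6 2 / 4 3 6 5 2 1 / 5 1 2 4 3 6 / 6 5 4 2 1 3 / 1 2 3 6 5 4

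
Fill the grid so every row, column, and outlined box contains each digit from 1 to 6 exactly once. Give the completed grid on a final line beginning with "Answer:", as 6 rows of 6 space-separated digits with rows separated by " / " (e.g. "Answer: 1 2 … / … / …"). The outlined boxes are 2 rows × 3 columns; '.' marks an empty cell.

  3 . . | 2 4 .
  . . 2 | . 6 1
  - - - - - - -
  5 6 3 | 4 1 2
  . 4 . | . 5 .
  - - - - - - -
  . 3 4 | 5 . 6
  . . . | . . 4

Step 1. [r5c1∈{1,2}] in row 5, 1 fits only at r5c1 ⇒ r5c1=1.
Step 2. [r2c2∈{5}] r2c2's peers cover all but 5. So r2c2=5.
Step 3. [r2c4∈{3}] only 3 remains possible at r2c4, so r2c4=3.
Step 4. [r1c3∈{1,6}] row 1 places 6 nowhere but r1c3 ⇒ r1c3=6.
Step 5. [r6c2∈{2}] r6c2 is down to just 2 ⇒ r6c2=2.
Step 6. [r1c6∈{5}] r1c6's peers cover all but 5, so r1c6=5.
Step 7. [r1c2∈{1}] only 1 remains possible at r1c2 ⇒ r1c2=1.
Step 8. [r4c1∈{2}] nothing but 2 survives at r4c1. So r4c1=2.
Step 9. [r6c3∈{5}] r6c3's peers cover all but 5. So r6c3=5.
Step 10. [r6c5∈{3}] nothing but 3 survives at r6c5 ⇒ r6c5=3.
Step 11. [r4c3∈{1}] r4c3 is down to just 1, so r4c3=1.
Step 12. [r4c4∈{6}] nothing but 6 survives at r4c4. So r4c4=6.
Step 13. [r6c4∈{1}] r6c4 has the single candidate 1. So r6c4=1.
Step 14. [r4c6∈{3}] nothing but 3 survives at r4c6, so r4c6=3.
Step 15. [r5c5∈{2}] nothing but 2 survives at r5c5, so r5c5=2.
Step 16. [r2c1∈{4}] only 4 remains possible at r2c1. So r2c1=4.
Step 17. [r6c1∈{6}] r6c1's peers cover all but 6, so r6c1=6.

Answer: 3 1 6 2 4 5 / 4 5 2 3 6 1 / 5 6 3 4 1 2 / 2 4 1 6 5 3 / 1 3 4 5 2 6 / 6 2 5 1 3 4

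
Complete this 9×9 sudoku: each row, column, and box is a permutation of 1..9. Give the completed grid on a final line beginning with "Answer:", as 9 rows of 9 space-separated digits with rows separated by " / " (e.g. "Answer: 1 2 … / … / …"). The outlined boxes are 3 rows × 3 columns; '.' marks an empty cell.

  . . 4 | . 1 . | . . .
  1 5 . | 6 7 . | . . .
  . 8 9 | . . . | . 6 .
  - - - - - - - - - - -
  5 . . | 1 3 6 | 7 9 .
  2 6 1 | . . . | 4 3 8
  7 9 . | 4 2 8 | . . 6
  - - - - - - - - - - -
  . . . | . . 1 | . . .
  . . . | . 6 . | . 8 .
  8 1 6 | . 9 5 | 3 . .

Step 1. [r3c9∈{1,2,3,4,5,7}] row 3 places 7 nowhere but r3c9. So r3c9=7.
Step 2. [r3c1∈{3}] r3c1 has the single candidate 3 ⇒ r3c1=3.
Step 3. [r2c3∈{2}] r2c3 has the single candidate 2. So r2c3=2.
Step 4. [r1c4∈{2,3,5,8,9}] in box 2, 8 fits only at r1c4, so r1c4=8.
Step 5. [r8c9∈{1,2,4,5,9}] across col 9, 1 lands solely at r8c9. So r8c9=1.
Step 6. [r2c8∈{4}] r2c8 has the single candidate 4 ⇒ r2c8=4.
Step 7. [r4c9∈{2}] r4c9's peers cover all but 2 ⇒ r4c9=2.
Step 8. [r5c4∈{5,7,9}] across col 4, 9 lands solely at r5c4. So r5c4=9.
Step 9. [r7c7∈{2,5,6,9}] in row 7, 6 fits only at r7c7, so r7c7=6.
Step 10. [r3c7∈{1,2,5}] across row 3, 1 lands solely at r3c7 ⇒ r3c7=1.
Step 11. [r6c7∈{5}] only 5 remains possible at r6c7. So r6c7=5.
Step 12. [r8c3∈{3,5,7}] in row 8, 5 fits only at r8c3, so r8c3=5.
Step 13. [r7c3∈{3,7}] across col 3, 7 lands solely at r7c3, so r7c3=7.
Step 14. [r3c4∈{2,5}] r3c4 is the only open cell in col 4 admitting 5, so r3c4=5.
Step 15. [r3c6∈{2,4}] across row 3, 2 lands solely at r3c6 ⇒ r3c6=2.
Step 16. [r8c6∈{3,4,7}] col 6 places 4 nowhere but r8c6. So r8c6=4.
Step 17. [r8c4∈{2,3,7}] 7 has one home in row 8: r8c4 ⇒ r8c4=7.
Step 18. [r7c1∈{4,9}] col 1 places 4 nowhere but r7c1. So r7c1=4.
Step 19. [r7c9∈{5,9}] row 7 places 9 nowhere but r7c9. So r7c9=9.
Step 20. [r8c7∈{2}] only 2 remains possible at r8c7 ⇒ r8c7=2.
Step 21. [r2c9∈{3}] r2c9's peers cover all but 3 ⇒ r2c9=3.
Step 22. [r2c6∈{9}] r2c6's peers cover all but 9, so r2c6=9.
Step 23. [r7c2∈{2,3}] col 2 places 2 nowhere but r7c2. So r7c2=2.
Step 24. [r7c8∈{5}] r7c8 has the single candidate 5 ⇒ r7c8=5.
Step 25. [r9c4∈{2}] only 2 remains possible at r9c4. So r9c4=2.
Step 26. [r5c5∈{5}] r5c5's peers cover all but 5 ⇒ r5c5=5.
Step 27. [r1c7∈{9}] nothing but 9 survives at r1c7 ⇒ r1c7=9.
Step 28. [r9c9∈{4}] r9c9 has the single candidate 4. So r9c9=4.
Step 29. [r4c3∈{8}] r4c3 is down to just 8. So r4c3=8.
Step 30. [r1c9∈{5}] r1c9 is down to just 5, so r1c9=5.
Step 31. [r1c1∈{6}] r1c1 has the single candidate 6. So r1c1=6.
Step 32. [r8c1∈{9}] r8c1 has the single candidate 9. So r8c1=9.
Step 33. [r1c6∈{3}] only 3 remains possible at r1c6 ⇒ r1c6=3.
Step 34. [r1c2∈{7}] r1c2's peers cover all but 7 ⇒ r1c2=7.
Step 35. [r8c2∈{3}] r8c2's peers cover all but 3 ⇒ r8c2=3.
Step 36. [r4c2∈{4}] r4c2's peers cover all but 4 ⇒ r4c2=4.
Step 37. [r7c5∈{8}] r7c5 is down to just 8. So r7c5=8.
Step 38. [r7c4∈{3}] nothing but 3 survives at r7c4. So r7c4=3.
Step 39. [r5c6∈{7}] r5c6 is down to just 7, so r5c6=7.
Step 40. [r6c3∈{3}] r6c3 has the single candidate 3 ⇒ r6c3=3.
Step 41. [r6c8∈{1}] r6c8's peers cover all but 1, so r6c8=1.
Step 42. [r2c7∈{8}] r2c7's peers cover all but 8 ⇒ r2c7=8.
Step 43. [r3c5∈{4}] r3c5 has the single candidate 4. So r3c5=4.
Step 44. [r9c8∈{7}] only 7 remains possible at r9c8, so r9c8=7.
Step 45. [r1c8∈{2}] r1c8 is down to just 2, so r1c8=2.

Answer: 6 7 4 8 1 3 9 2 5 / 1 5 2 6 7 9 8 4 3 / 3 8 9 5 4 2 1 6 7 / 5 4 8 1 3 6 7 9 2 / 2 6 1 9 5 7 4 3 8 / 7 9 3 4 2 8 5 1 6 / 4 2 7 3 8 1 6 5 9 / 9 3 5 7 6 4 2 8 1 / 8 1 6 2 9 5 3 7 4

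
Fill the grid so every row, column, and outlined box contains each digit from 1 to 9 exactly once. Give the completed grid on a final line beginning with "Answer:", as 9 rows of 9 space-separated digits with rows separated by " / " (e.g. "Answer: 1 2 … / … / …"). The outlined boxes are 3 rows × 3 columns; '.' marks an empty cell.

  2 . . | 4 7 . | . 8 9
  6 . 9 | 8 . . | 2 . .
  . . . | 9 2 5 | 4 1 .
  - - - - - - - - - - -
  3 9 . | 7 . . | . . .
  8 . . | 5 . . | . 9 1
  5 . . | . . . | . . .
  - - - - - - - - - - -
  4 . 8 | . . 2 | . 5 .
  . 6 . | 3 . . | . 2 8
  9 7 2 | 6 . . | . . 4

Step 1. [r7c4∈{1}] r7c4 is down to just 1. So r7c4=1.
Step 2. [r3c9∈{3,6,7}] row 3 places 6 nowhere but r3c9, so r3c9=6.
Step 3. [r7c7∈{3,6,7,9}] in row 7, 6 fits only at r7c7, so r7c7=6.
Step 4. [r1c6∈{1,3,6}] row 1 places 6 nowhere but r1c6 ⇒ r1c6=6.
Step 5. [r2c2∈{1,3,4,5}] in row 2, 4 fits only at r2c2. So r2c2=4.
Step 6. [r1c2∈{1,3,5}] col 2 places 5 nowhere but r1c2 ⇒ r1c2=5.
Step 7. [r1c7∈{3}] r1c7 is down to just 3. So r1c7=3.
Step 8. [r6c2∈{1,2}] in col 2, 1 fits only at r6c2. So r6c2=1.
Step 9. [r5c7∈{7}] only 7 remains possible at r5c7 ⇒ r5c7=7.
Step 10. [r6c7∈{8}] nothing but 8 survives at r6c7. So r6c7=8.
Step 11. [r7c5∈{9}] r7c5 is down to just 9. So r7c5=9.
Step 12. [r6c3∈{4,6,7}] r6c3 is the only open cell in row 6 admitting 7, so r6c3=7.
Step 13. [r7c9∈{3,7}] r7c9 is the only open cell in row 7 admitting 7, so r7c9=7.
Step 14. [r6c9∈{2,3}] in col 9, 3 fits only at r6c9 ⇒ r6c9=3.
Step 15. [r9c6∈{8}] r9c6 is down to just 8, so r9c6=8.
Step 16. [r4c5∈{1,4,6,8}] across row 4, 8 lands solely at r4c5 ⇒ r4c5=8.
Step 17. [r2c5∈{1,3}] in col 5, 1 fits only at r2c5, so r2c5=1.
Step 18. [r5c5∈{3,4,6}] col 5 places 3 nowhere but r5c5. So r5c5=3.
Step 19. [r5c6∈{4}] r5c6 is down to just 4. So r5c6=4.
Step 20. [r8c3∈{1,5}] across col 3, 5 lands solely at r8c3. So r8c3=5.
Step 21. [r4c3∈{4,6}] r4c3 is the only open cell in col 3 admitting 4 ⇒ r4c3=4.
Step 22. [r3c2∈{3,8}] row 3 places 8 nowhere but r3c2. So r3c2=8.
Step 23. [r9c7∈{1}] nothing but 1 survives at r9c7, so r9c7=1.
Step 24. [r6c8∈{4,6}] 4 has one home in row 6: r6c8, so r6c8=4.
Step 25. [r4c9∈{2,5}] in row 4, 2 fits only at r4c9. So r4c9=2.
Step 26. [r5c3∈{6}] r5c3 is down to just 6. So r5c3=6.
Step 27. [r8c7∈{9}] r8c7's peers cover all but 9. So r8c7=9.
Step 28. [r1c3∈{1}] nothing but 1 survives at r1c3, so r1c3=1.
Step 29. [r3c3∈{3}] nothing but 3 survives at r3c3 ⇒ r3c3=3.
Step 30. [r6c5∈{6}] only 6 remains possible at r6c5, so r6c5=6.
Step 31. [r4c7∈{5}] r4c7's peers cover all but 5. So r4c7=5.
Step 32. [r8c6∈{7}] r8c6 has the single candidate 7, so r8c6=7.
Step 33. [r6c4∈{2}] only 2 remains possible at r6c4. So r6c4=2.
Step 34. [r2c6∈{3}] r2c6's peers cover all but 3, so r2c6=3.
Step 35. [r8c1∈{1}] r8c1 has the single candidate 1, so r8c1=1.
Step 36. [r6c6∈{9}] nothing but 9 survives at r6c6, so r6c6=9.
Step 37. [r9c5∈{5}] r9c5 has the single candidate 5. So r9c5=5.
Step 38. [r2c8∈{7}] nothing but 7 survives at r2c8 ⇒ r2c8=7.
Step 39. [r7c2∈{3}] r7c2's peers cover all but 3, so r7c2=3.
Step 40. [r2c9∈{5}] r2c9 has the single candidate 5. So r2c9=5.
Step 41. [r3c1∈{7}] r3c1 is down to just 7, so r3c1=7.
Step 42. [r9c8∈{3}] r9c8's peers cover all but 3. So r9c8=3.
Step 43. [r8c5∈{4}] r8c5 has the single candidate 4 ⇒ r8c5=4.
Step 44. [r4c6∈{1}] r4c6 has the single candidate 1. So r4c6=1.
Step 45. [r5c2∈{2}] r5c2 is down to just 2, so r5c2=2.
Step 46. [r4c8∈{6}] r4c8's peers cover all but 6. So r4c8=6.

Answer: 2 5 1 4 7 6 3 8 9 / 6 4 9 8 1 3 2 7 5 / 7 8 3 9 2 5 4 1 6 / 3 9 4 7 8 1 5 6 2 / 8 2 6 5 3 4 7 9 1 / 5 1 7 2 6 9 8 4 3 / 4 3 8 1 9 2 6 5 7 / 1 6 5 3 4 7 9 2 8 / 9 7 2 6 5 8 1 3 4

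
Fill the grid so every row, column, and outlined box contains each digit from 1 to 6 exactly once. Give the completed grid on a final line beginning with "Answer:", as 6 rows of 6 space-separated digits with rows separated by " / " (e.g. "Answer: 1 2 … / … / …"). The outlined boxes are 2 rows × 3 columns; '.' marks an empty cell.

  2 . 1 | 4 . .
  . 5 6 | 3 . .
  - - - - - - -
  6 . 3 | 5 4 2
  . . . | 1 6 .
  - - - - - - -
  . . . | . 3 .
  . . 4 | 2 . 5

Step 1. [r6c5∈{1}] r6c5 is down to just 1. So r6c5=1.
Step 2. [r5c4∈{6}] nothing but 6 survives at r5c4, so r5c4=6.
Step 3. [r5c1∈{1,5}] col 1 places 1 nowhere but r5c1, so r5c1=1.
Step 4. [r5c2∈{2}] only 2 remains possible at r5c2 ⇒ r5c2=2.
Step 5. [r4c1∈{4,5}] 5 has one home in col 1: r4c1 ⇒ r4c1=5.
Step 6. [r6c2∈{3,6}] r6c2 is the only open cell in row 6 admitting 6, so r6c2=6.
Step 7. [r4c6∈{3}] r4c6's peers cover all but 3. So r4c6=3.
Step 8. [r2c5∈{2}] r2c5 is down to just 2. So r2c5=2.
Step 9. [r6c1∈{3}] nothing but 3 survives at r6c1. So r6c1=3.
Step 10. [r5c6∈{4}] r5c6 is down to just 4, so r5c6=4.
Step 11. [r2c1∈{4}] r2c1 is down to just 4. So r2c1=4.
Step 12. [r1c2∈{3}] nothing but 3 survives at r1c2 ⇒ r1c2=3.
Step 13. [r1c5∈{5}] only 5 remains possible at r1c5. So r1c5=5.
Step 14. [r2c6∈{1}] r2c6 is down to just 1 ⇒ r2c6=1.
Step 15. [r4c2∈{4}] r4c2's peers cover all but 4. So r4c2=4.
Step 16. [r4c3∈{2}] r4c3 has the single candidate 2, so r4c3=2.
Step 17. [r1c6∈{6}] r1c6 has the single candidate 6 ⇒ r1c6=6.
Step 18. [r5c3∈{5}] r5c3 has the single candidate 5. So r5c3=5.
Step 19. [r3c2∈{1}] r3c2 is down to just 1, so r3c2=1.

Answer: 2 3 1 4 5 6 / 4 5 6 3 2 1 / 6 1 3 5 4 2 / 5 4 2 1 6 3 / 1 2 5 6 3 4 / 3 6 4 2 1 5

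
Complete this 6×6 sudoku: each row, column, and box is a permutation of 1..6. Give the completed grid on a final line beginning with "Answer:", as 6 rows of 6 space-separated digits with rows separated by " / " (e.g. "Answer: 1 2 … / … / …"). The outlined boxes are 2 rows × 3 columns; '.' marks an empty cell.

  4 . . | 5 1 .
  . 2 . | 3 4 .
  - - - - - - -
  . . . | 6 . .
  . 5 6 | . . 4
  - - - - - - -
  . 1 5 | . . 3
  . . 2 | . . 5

Step 1. [r5c1∈{6}] r5c1 has the single candidate 6 ⇒ r5c1=6.
Step 2. [r3c6∈{1,2}] col 6 places 1 nowhere but r3c6. So r3c6=1.
Step 3. [r4c4∈{2}] r4c4 is down to just 2, so r4c4=2.
Step 4. [r6c2∈{3,4}] 4 has one home in box 5: r6c2, so r6c2=4.
Step 5. [r3c2∈{3}] only 3 remains possible at r3c2, so r3c2=3.
Step 6. [r1c2∈{6}] r1c2's peers cover all but 6. So r1c2=6.
Step 7. [r4c1∈{1}] nothing but 1 survives at r4c1, so r4c1=1.
Step 8. [r3c1∈{2}] r3c1 is down to just 2. So r3c1=2.
Step 9. [r6c1∈{3}] nothing but 3 survives at r6c1. So r6c1=3.
Step 10. [r1c6∈{2}] only 2 remains possible at r1c6 ⇒ r1c6=2.
Step 11. [r6c4∈{1}] r6c4's peers cover all but 1 ⇒ r6c4=1.
Step 12. [r2c3∈{1}] only 1 remains possible at r2c3 ⇒ r2c3=1.
Step 13. [r5c5∈{2}] r5c5's peers cover all but 2. So r5c5=2.
Step 14. [r2c1∈{5}] r2c1 has the single candidate 5 ⇒ r2c1=5.
Step 15. [r3c5∈{5}] r3c5's peers cover all but 5 ⇒ r3c5=5.
Step 16. [r4c5∈{3}] nothing but 3 survives at r4c5. So r4c5=3.
Step 17. [r3c3∈{4}] only 4 remains possible at r3c3, so r3c3=4.
Step 18. [r1c3∈{3}] r1c3's peers cover all but 3 ⇒ r1c3=3.
Step 19. [r5c4∈{4}] r5c4 is down to just 4 ⇒ r5c4=4.
Step 20. [r6c5∈{6}] only 6 remains possible at r6c5, so r6c5=6.
Step 21. [r2c6∈{6}] r2c6 is down to just 6. So r2c6=6.

Answer: 4 6 3 5 1 2 / 5 2 1 3 4 6 / 2 3 4 6 5 1 / 1 5 6 2 3 4 / 6 1 5 4 2 3 / 3 4 2 1 6 5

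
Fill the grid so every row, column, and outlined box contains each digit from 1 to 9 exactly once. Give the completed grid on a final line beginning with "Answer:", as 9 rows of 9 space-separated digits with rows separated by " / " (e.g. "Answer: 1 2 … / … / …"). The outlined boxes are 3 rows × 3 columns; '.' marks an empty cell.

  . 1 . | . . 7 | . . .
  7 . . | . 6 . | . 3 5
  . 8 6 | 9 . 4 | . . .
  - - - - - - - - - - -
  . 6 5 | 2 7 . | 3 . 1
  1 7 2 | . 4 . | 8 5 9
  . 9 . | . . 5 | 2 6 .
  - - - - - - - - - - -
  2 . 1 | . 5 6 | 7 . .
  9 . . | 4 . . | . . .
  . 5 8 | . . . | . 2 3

Step 1. [r3c7∈{1}] r3c7 is down to just 1 ⇒ r3c7=1.
Step 2. [r8c2∈{3}] r8c2's peers cover all but 3 ⇒ r8c2=3.
Step 3. [r4c8∈{4}] r4c8 has the single candidate 4 ⇒ r4c8=4.
Step 4. [r7c4∈{3,8}] 3 has one home in row 7: r7c4. So r7c4=3.
Step 5. [r7c2∈{4}] r7c2 has the single candidate 4 ⇒ r7c2=4.
Step 6. [r1c9∈{2,4,6,8}] in col 9, 4 fits only at r1c9, so r1c9=4.
Step 7. [r1c8∈{8,9}] in box 3, 8 fits only at r1c8, so r1c8=8.
Step 8. [r1c5∈{2,3}] r1c5 is the only open cell in row 1 admitting 2, so r1c5=2.
Step 9. [r2c7∈{9}] only 9 remains possible at r2c7. So r2c7=9.
Step 10. [r6c1∈{3,4,8}] across col 1, 4 lands solely at r6c1. So r6c1=4.
Step 11. [r8c9∈{6,8}] in col 9, 6 fits only at r8c9 ⇒ r8c9=6.
Step 12. [r8c8∈{1}] r8c8 is down to just 1 ⇒ r8c8=1.
Step 13. [r8c5∈{8}] nothing but 8 survives at r8c5, so r8c5=8.
Step 14. [r6c4∈{1,8}] 8 has one home in row 6: r6c4, so r6c4=8.
Step 15. [r3c1∈{3,5}] row 3 places 5 nowhere but r3c1, so r3c1=5.
Step 16. [r6c5∈{1,3}] 1 has one home in row 6: r6c5 ⇒ r6c5=1.
Step 17. [r2c4∈{1}] only 1 remains possible at r2c4, so r2c4=1.
Step 18. [r9c5∈{9}] only 9 remains possible at r9c5, so r9c5=9.
Step 19. [r3c9∈{2,7}] row 3 places 2 nowhere but r3c9, so r3c9=2.
Step 20. [r6c3∈{3}] only 3 remains possible at r6c3. So r6c3=3.
Step 21. [r3c5∈{3}] nothing but 3 survives at r3c5 ⇒ r3c5=3.
Step 22. [r2c3∈{4}] r2c3 has the single candidate 4, so r2c3=4.
Step 23. [r9c7∈{4}] r9c7 has the single candidate 4. So r9c7=4.
Step 24. [r1c3∈{9}] r1c3 has the single candidate 9, so r1c3=9.
Step 25. [r9c1∈{6}] r9c1's peers cover all but 6 ⇒ r9c1=6.
Step 26. [r7c9∈{8}] only 8 remains possible at r7c9. So r7c9=8.
Step 27. [r4c6∈{9}] r4c6 has the single candidate 9 ⇒ r4c6=9.
Step 28. [r9c6∈{1}] r9c6 is down to just 1, so r9c6=1.
Step 29. [r2c6∈{8}] r2c6 has the single candidate 8, so r2c6=8.
Step 30. [r3c8∈{7}] r3c8's peers cover all but 7 ⇒ r3c8=7.
Step 31. [r8c6∈{2}] r8c6 has the single candidate 2 ⇒ r8c6=2.
Step 32. [r2c2∈{2}] r2c2's peers cover all but 2 ⇒ r2c2=2.
Step 33. [r9c4∈{7}] r9c4 has the single candidate 7 ⇒ r9c4=7.
Step 34. [r7c8∈{9}] r7c8's peers cover all but 9 ⇒ r7c8=9.
Step 35. [r8c3∈{7}] r8c3 has the single candidate 7 ⇒ r8c3=7.
Step 36. [r4c1∈{8}] r4c1 is down to just 8 ⇒ r4c1=8.
Step 37. [r5c4∈{6}] r5c4 has the single candidate 6 ⇒ r5c4=6.
Step 38. [r1c4∈{5}] only 5 remains possible at r1c4, so r1c4=5.
Step 39. [r1c1∈{3}] only 3 remains possible at r1c1, so r1c1=3.
Step 40. [r6c9∈{7}] r6c9's peers cover all but 7, so r6c9=7.
Step 41. [r8c7∈{5}] r8c7 is down to just 5, so r8c7=5.
Step 42. [r5c6∈{3}] r5c6's peers cover all but 3, so r5c6=3.
Step 43. [r1c7∈{6}] r1c7 is down to just 6. So r1c7=6.

Answer: 3 1 9 5 2 7 6 8 4 / 7 2 4 1 6 8 9 3 5 / 5 8 6 9 3 4 1 7 2 / 8 6 5 2 7 9 3 4 1 / 1 7 2 6 4 3 8 5 9 / 4 9 3 8 1 5 2 6 7 / 2 4 1 3 5 6 7 9 8 / 9 3 7 4 8 2 5 1 6 / 6 5 8 7 9 1 4 2 3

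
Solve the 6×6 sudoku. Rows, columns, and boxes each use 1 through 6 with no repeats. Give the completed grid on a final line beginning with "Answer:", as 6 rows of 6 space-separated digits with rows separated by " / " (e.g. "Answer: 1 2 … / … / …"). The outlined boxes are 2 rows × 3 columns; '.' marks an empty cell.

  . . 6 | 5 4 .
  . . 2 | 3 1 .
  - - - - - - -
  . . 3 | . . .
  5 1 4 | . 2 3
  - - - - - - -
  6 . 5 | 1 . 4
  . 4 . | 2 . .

Step 1. [r3c2∈{2,6}] 6 has one home in col 2: r3c2, so r3c2=6.
Step 2. [r6c5∈{3,5,6}] across col 5, 6 lands solely at r6c5, so r6c5=6.
Step 3. [r6c1∈{1,3}] 3 has one home in row 6: r6c1, so r6c1=3.
Step 4. [r3c6∈{1,5}] in row 3, 1 fits only at r3c6. So r3c6=1.
Step 5. [r1c1∈{1}] nothing but 1 survives at r1c1, so r1c1=1.
Step 6. [r1c2∈{3}] nothing but 3 survives at r1c2. So r1c2=3.
Step 7. [r2c2∈{5}] r2c2 has the single candidate 5. So r2c2=5.
Step 8. [r4c4∈{6}] r4c4 has the single candidate 6, so r4c4=6.
Step 9. [r2c6∈{6}] r2c6 has the single candidate 6 ⇒ r2c6=6.
Step 10. [r6c3∈{1}] only 1 remains possible at r6c3, so r6c3=1.
Step 11. [r3c4∈{4}] r3c4 has the single candidate 4, so r3c4=4.
Step 12. [r3c1∈{2}] r3c1 is down to just 2 ⇒ r3c1=2.
Step 13. [r1c6∈{2}] nothing but 2 survives at r1c6 ⇒ r1c6=2.
Step 14. [r3c5∈{5}] only 5 remains possible at r3c5 ⇒ r3c5=5.
Step 15. [r5c5∈{3}] r5c5 has the single candidate 3, so r5c5=3.
Step 16. [r2c1∈{4}] r2c1's peers cover all but 4, so r2c1=4.
Step 17. [r5c2∈{2}] r5c2 is down to just 2, so r5c2=2.
Step 18. [r6c6∈{5}] r6c6's peers cover all but 5, so r6c6=5.

Answer: 1 3 6 5 4 2 / 4 5 2 3 1 6 / 2 6 3 4 5 1 / 5 1 4 6 2 3 / 6 2 5 1 3 4 / 3 4 1 2 6 5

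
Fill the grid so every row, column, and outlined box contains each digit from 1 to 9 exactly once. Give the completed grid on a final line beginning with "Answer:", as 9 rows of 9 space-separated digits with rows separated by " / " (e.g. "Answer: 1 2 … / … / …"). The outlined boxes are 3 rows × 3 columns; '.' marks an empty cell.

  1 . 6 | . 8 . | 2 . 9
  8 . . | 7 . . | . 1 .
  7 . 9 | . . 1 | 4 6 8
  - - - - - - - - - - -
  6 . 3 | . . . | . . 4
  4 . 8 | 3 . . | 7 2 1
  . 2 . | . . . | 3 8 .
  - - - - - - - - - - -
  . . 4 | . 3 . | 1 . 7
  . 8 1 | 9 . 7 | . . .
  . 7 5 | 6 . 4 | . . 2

Step 1. [r2c7∈{5}] r2c7's peers cover all but 5 ⇒ r2c7=5.
Step 2. [r6c1∈{5,9}] 5 has one home in col 1: r6c1 ⇒ r6c1=5.
Step 3. [r4c8∈{5,9}] r4c8 is the only open cell in box 6 admitting 5, so r4c8=5.
Step 4. [r2c9∈{3}] r2c9 is down to just 3 ⇒ r2c9=3.
Step 5. [r7c8∈{9}] r7c8's peers cover all but 9 ⇒ r7c8=9.
Step 6. [r4c5∈{1,2,7,9}] row 4 places 7 nowhere but r4c5. So r4c5=7.
Step 7. [r5c2∈{9}] nothing but 9 survives at r5c2. So r5c2=9.
Step 8. [r7c1∈{2}] only 2 remains possible at r7c1. So r7c1=2.
Step 9. [r6c9∈{6}] r6c9 has the single candidate 6. So r6c9=6.
Step 10. [r8c5∈{2,5}] 2 has one home in row 8: r8c5. So r8c5=2.
Step 11. [r3c5∈{5}] r3c5's peers cover all but 5. So r3c5=5.
Step 12. [r6c6∈{9}] r6c6 is down to just 9, so r6c6=9.
Step 13. [r1c4∈{4}] r1c4's peers cover all but 4 ⇒ r1c4=4.
Step 14. [r8c1∈{3}] r8c1's peers cover all but 3 ⇒ r8c1=3.
Step 15. [r3c4∈{2}] r3c4 is down to just 2 ⇒ r3c4=2.
Step 16. [r6c4∈{1}] r6c4 is down to just 1. So r6c4=1.
Step 17. [r7c4∈{5,8}] in col 4, 5 fits only at r7c4. So r7c4=5.
Step 18. [r2c6∈{6}] r2c6 is down to just 6 ⇒ r2c6=6.
Step 19. [r4c6∈{2,8}] r4c6 is the only open cell in row 4 admitting 2, so r4c6=2.
Step 20. [r1c2∈{3,5}] row 1 places 5 nowhere but r1c2. So r1c2=5.
Step 21. [r5c6∈{5}] r5c6 has the single candidate 5 ⇒ r5c6=5.
Step 22. [r1c6∈{3}] only 3 remains possible at r1c6, so r1c6=3.
Step 23. [r6c5∈{4}] only 4 remains possible at r6c5 ⇒ r6c5=4.
Step 24. [r7c2∈{6}] only 6 remains possible at r7c2. So r7c2=6.
Step 25. [r9c5∈{1}] only 1 remains possible at r9c5. So r9c5=1.
Step 26. [r4c4∈{8}] nothing but 8 survives at r4c4 ⇒ r4c4=8.
Step 27. [r4c7∈{9}] r4c7's peers cover all but 9 ⇒ r4c7=9.
Step 28. [r6c3∈{7}] nothing but 7 survives at r6c3 ⇒ r6c3=7.
Step 29. [r9c1∈{9}] only 9 remains possible at r9c1, so r9c1=9.
Step 30. [r9c7∈{8}] nothing but 8 survives at r9c7. So r9c7=8.
Step 31. [r8c9∈{5}] r8c9 has the single candidate 5 ⇒ r8c9=5.
Step 32. [r2c3∈{2}] only 2 remains possible at r2c3. So r2c3=2.
Step 33. [r5c5∈{6}] only 6 remains possible at r5c5, so r5c5=6.
Step 34. [r2c5∈{9}] r2c5 has the single candidate 9. So r2c5=9.
Step 35. [r8c7∈{6}] nothing but 6 survives at r8c7. So r8c7=6.
Step 36. [r9c8∈{3}] nothing but 3 survives at r9c8. So r9c8=3.
Step 37. [r7c6∈{8}] only 8 remains possible at r7c6, so r7c6=8.
Step 38. [r4c2∈{1}] r4c2 is down to just 1 ⇒ r4c2=1.
Step 39. [r3c2∈{3}] r3c2's peers cover all but 3, so r3c2=3.
Step 40. [r2c2∈{4}] only 4 remains possible at r2c2 ⇒ r2c2=4.
Step 41. [r1c8∈{7}] r1c8 is down to just 7 ⇒ r1c8=7.
Step 42. [r8c8∈{4}] only 4 remains possible at r8c8 ⇒ r8c8=4.

Answer: 1 5 6 4 8 3 2 7 9 / 8 4 2 7 9 6 5 1 3 / 7 3 9 2 5 1 4 6 8 / 6 1 3 8 7 2 9 5 4 / 4 9 8 3 6 5 7 2 1 / 5 2 7 1 4 9 3 8 6 / 2 6 4 5 3 8 1 9 7 / 3 8 1 9 2 7 6 4 5 / 9 7 5 6 1 4 8 3 2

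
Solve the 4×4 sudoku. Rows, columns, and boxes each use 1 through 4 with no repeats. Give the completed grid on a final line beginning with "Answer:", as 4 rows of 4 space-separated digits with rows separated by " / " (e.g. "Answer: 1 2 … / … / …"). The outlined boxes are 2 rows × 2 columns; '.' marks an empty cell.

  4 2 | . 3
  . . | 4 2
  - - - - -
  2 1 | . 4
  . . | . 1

Step 1. [r4c1∈{3}] r4c1 is down to just 3. So r4c1=3.
Step 2. [r2c2∈{3}] nothing but 3 survives at r2c2. So r2c2=3.
Step 3. [r4c3∈{2}] nothing but 2 survives at r4c3 ⇒ r4c3=2.
Step 4. [r1c3∈{1}] nothing but 1 survives at r1c3 ⇒ r1c3=1.
Step 5. [r2c1∈{1}] only 1 remains possible at r2c1 ⇒ r2c1=1.
Step 6. [r3c3∈{3}] nothing but 3 survives at r3c3 ⇒ r3c3=3.
Step 7. [r4c2∈{4}] nothing but 4 survives at r4c2. So r4c2=4.

Answer: 4 2 1 3 / 1 3 4 2 / 2 1 3 4 / 3 4 2 1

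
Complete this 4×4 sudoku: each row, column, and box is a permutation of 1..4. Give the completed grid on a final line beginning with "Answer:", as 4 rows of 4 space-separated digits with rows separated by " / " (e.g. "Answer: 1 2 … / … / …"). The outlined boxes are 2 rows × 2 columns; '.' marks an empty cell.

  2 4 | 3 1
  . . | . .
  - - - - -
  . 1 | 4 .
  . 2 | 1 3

Step 1. [r2c2∈{3}] r2c2 has the single candidate 3, so r2c2=3.
Step 2. [r2c3∈{2}] only 2 remains possible at r2c3, so r2c3=2.
Step 3. [r4c1∈{4}] r4c1 is down to just 4, so r4c1=4.
Step 4. [r2c4∈{4}] nothing but 4 survives at r2c4, so r2c4=4.
Step 5. [r3c1∈{3}] r3c1's peers cover all but 3. So r3c1=3.
Step 6. [r2c1∈{1}] r2c1 has the single candidate 1 ⇒ r2c1=1.
Step 7. [r3c4∈{2}] only 2 remains possible at r3c4 ⇒ r3c4=2.

Answer: 2 4 3 1 / 1 3 2 4 / 3 1 4 2 / 4 2 1 3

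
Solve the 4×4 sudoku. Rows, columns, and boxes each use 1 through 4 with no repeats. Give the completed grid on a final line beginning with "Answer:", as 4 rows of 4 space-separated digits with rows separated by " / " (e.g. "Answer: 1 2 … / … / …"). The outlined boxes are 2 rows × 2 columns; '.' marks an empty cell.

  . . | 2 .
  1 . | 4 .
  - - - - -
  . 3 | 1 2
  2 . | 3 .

Step 1. [r3c1∈{4}] nothing but 4 survives at r3c1 ⇒ r3c1=4.
Step 2. [r1c1∈{3}] r1c1 is down to just 3, so r1c1=3.
Step 3. [r1c4∈{1}] r1c4 is down to just 1. So r1c4=1.
Step 4. [r4c4∈{4}] r4c4 has the single candidate 4, so r4c4=4.
Step 5. [r2c4∈{3}] r2c4's peers cover all but 3, so r2c4=3.
Step 6. [r4c2∈{1}] r4c2's peers cover all but 1 ⇒ r4c2=1.
Step 7. [r1c2∈{4}] only 4 remains possible at r1c2, so r1c2=4.
Step 8. [r2c2∈{2}] nothing but 2 survives at r2c2 ⇒ r2c2=2.

Answer: 3 4 2 1 / 1 2 4 3 / 4 3 1 2 / 2 1 3 4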